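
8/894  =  4/447 = 0.01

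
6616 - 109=6507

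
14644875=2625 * 5579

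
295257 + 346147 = 641404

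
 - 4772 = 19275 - 24047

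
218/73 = 218/73 = 2.99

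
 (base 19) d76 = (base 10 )4832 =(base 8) 11340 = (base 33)4EE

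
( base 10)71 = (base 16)47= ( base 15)4b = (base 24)2n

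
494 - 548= -54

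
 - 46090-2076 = - 48166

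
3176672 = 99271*32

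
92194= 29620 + 62574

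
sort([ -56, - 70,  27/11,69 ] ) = [ - 70, - 56, 27/11,69 ]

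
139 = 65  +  74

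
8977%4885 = 4092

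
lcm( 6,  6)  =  6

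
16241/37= 438 + 35/37 =438.95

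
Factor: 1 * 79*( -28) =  - 2212= - 2^2*7^1*79^1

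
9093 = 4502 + 4591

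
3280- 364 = 2916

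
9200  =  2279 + 6921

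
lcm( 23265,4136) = 186120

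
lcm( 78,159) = 4134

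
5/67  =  5/67  =  0.07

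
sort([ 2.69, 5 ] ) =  [ 2.69 , 5]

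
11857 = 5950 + 5907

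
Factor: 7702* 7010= 53991020 = 2^2*5^1*701^1*3851^1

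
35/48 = 35/48 = 0.73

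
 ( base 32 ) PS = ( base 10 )828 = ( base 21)1i9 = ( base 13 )4b9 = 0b1100111100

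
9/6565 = 9/6565 = 0.00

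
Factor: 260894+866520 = 1127414 = 2^1*23^1 * 24509^1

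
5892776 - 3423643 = 2469133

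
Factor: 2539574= 2^1*743^1*1709^1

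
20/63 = 20/63  =  0.32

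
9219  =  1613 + 7606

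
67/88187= 67/88187 = 0.00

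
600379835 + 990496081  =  1590875916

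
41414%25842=15572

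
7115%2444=2227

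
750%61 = 18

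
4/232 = 1/58 = 0.02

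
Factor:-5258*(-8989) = 47264162  =  2^1*11^1*89^1*101^1*239^1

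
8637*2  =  17274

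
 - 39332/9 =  - 39332/9= - 4370.22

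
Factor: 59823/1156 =207/4 = 2^(- 2 )*3^2*23^1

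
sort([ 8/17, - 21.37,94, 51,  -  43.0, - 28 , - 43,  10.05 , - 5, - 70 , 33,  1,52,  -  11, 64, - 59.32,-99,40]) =[-99, - 70,-59.32,-43.0, - 43,-28,  -  21.37,  -  11, - 5, 8/17,1,10.05,33 , 40,51, 52,  64, 94]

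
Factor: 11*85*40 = 37400 = 2^3* 5^2 * 11^1*17^1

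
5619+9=5628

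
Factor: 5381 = 5381^1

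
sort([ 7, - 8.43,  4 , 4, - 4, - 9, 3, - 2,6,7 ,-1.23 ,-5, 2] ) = [ - 9,-8.43,-5,-4,-2, - 1.23,2,3 , 4,4, 6, 7 , 7 ]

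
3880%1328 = 1224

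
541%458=83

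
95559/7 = 13651 + 2/7= 13651.29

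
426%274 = 152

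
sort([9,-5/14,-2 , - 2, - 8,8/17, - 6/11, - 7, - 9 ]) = [ -9 , - 8, - 7, - 2, - 2,-6/11, - 5/14,8/17,9]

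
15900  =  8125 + 7775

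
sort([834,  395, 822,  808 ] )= [395, 808, 822, 834]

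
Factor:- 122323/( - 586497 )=3^(-1 )*137^ ( -1 )*1427^( - 1)*122323^1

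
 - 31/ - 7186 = 31/7186 = 0.00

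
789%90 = 69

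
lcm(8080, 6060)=24240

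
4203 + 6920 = 11123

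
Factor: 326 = 2^1*163^1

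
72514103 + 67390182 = 139904285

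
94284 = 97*972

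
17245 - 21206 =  - 3961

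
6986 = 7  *998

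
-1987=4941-6928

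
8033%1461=728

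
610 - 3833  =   - 3223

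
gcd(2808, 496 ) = 8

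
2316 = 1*2316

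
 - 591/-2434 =591/2434 = 0.24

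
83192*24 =1996608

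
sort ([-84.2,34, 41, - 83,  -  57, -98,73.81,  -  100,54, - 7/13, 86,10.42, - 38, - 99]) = [  -  100, - 99, - 98 ,-84.2, -83, - 57,-38,  -  7/13,10.42,34, 41,54, 73.81,  86]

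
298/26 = 11 + 6/13 =11.46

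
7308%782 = 270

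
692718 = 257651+435067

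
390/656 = 195/328 = 0.59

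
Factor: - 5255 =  - 5^1*1051^1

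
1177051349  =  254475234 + 922576115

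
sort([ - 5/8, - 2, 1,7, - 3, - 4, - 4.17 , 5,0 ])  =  [ - 4.17, - 4,-3, - 2, - 5/8,0,  1,5,7]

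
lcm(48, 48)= 48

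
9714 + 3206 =12920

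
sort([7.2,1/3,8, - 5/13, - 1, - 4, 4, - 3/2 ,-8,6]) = [ - 8, - 4, - 3/2,-1, - 5/13, 1/3, 4, 6, 7.2,8]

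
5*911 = 4555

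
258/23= 11 + 5/23  =  11.22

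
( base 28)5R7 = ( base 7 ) 16440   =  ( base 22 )9EJ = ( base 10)4683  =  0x124B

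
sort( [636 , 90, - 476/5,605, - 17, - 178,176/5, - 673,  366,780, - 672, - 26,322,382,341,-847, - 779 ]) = [ - 847, - 779, - 673,- 672, - 178, - 476/5, - 26, - 17, 176/5, 90, 322,341, 366,382,605 , 636,  780 ]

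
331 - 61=270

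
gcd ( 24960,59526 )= 6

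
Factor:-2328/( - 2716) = 6/7  =  2^1 *3^1* 7^( - 1 ) 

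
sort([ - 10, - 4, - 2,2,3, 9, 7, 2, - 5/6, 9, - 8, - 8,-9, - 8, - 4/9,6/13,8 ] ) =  [-10,  -  9, - 8,-8, - 8, - 4, - 2, - 5/6, - 4/9 , 6/13,2, 2, 3, 7, 8,9, 9] 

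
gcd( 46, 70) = 2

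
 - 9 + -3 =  - 12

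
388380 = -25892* ( - 15 )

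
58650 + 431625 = 490275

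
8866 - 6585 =2281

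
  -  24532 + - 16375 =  - 40907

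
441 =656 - 215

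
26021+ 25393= 51414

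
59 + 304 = 363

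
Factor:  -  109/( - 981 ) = 1/9 = 3^(-2 ) 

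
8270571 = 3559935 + 4710636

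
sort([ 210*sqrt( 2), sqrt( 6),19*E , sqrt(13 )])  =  [ sqrt(6 ),sqrt(13), 19*E,210*sqrt(2) ]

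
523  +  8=531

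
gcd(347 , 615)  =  1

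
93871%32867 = 28137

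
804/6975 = 268/2325 = 0.12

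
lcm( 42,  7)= 42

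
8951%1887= 1403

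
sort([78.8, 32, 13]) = [13,32,78.8] 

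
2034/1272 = 1 + 127/212  =  1.60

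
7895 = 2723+5172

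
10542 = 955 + 9587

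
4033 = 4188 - 155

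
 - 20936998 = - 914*22907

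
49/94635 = 49/94635 = 0.00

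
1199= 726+473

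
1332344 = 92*14482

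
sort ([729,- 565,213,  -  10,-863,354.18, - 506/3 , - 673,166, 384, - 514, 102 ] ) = [ - 863 , - 673,-565, - 514, - 506/3, - 10, 102, 166,213, 354.18 , 384,729]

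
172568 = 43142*4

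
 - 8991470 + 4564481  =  -4426989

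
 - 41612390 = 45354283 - 86966673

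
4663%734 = 259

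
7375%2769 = 1837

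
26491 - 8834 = 17657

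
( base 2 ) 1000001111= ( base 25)l2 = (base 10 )527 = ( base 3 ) 201112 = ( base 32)gf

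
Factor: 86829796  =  2^2*3797^1*5717^1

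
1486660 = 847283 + 639377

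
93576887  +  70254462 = 163831349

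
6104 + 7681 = 13785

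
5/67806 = 5/67806 = 0.00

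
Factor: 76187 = 47^1*1621^1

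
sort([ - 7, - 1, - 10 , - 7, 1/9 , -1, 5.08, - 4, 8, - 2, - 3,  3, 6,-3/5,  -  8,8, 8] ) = [ - 10, - 8,  -  7,-7, - 4, - 3, - 2 , - 1, - 1,- 3/5, 1/9, 3, 5.08,  6, 8, 8 , 8] 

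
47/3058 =47/3058 = 0.02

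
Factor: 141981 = 3^1*7^1*6761^1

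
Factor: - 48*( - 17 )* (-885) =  - 2^4*3^2*5^1 * 17^1*59^1 = - 722160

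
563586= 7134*79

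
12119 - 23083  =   - 10964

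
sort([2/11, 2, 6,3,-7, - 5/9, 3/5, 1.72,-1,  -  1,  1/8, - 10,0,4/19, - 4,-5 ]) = [ - 10, - 7 , - 5,-4,-1, - 1 , - 5/9, 0,  1/8, 2/11, 4/19, 3/5,1.72, 2, 3, 6 ]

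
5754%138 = 96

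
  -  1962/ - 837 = 218/93 = 2.34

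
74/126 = 37/63 = 0.59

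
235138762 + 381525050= 616663812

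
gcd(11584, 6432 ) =32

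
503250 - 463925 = 39325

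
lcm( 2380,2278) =159460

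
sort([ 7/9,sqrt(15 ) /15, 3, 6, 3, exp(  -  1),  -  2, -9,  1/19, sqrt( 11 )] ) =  [ - 9, - 2 , 1/19,sqrt(15)/15,exp (-1), 7/9, 3,3, sqrt (11), 6]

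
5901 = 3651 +2250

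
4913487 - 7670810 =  - 2757323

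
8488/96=1061/12   =  88.42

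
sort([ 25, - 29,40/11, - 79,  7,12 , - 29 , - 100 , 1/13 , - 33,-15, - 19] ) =[ - 100, - 79, - 33, - 29, - 29, - 19, - 15, 1/13,40/11,7,12, 25 ] 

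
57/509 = 57/509= 0.11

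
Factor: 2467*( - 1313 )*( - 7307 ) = 23668622497 = 13^1 * 101^1*2467^1 * 7307^1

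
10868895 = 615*17673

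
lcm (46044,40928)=368352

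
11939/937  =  12 + 695/937 = 12.74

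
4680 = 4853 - 173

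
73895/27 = 2736  +  23/27 =2736.85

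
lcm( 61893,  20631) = 61893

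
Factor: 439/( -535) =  - 5^( - 1)* 107^ ( - 1 ) * 439^1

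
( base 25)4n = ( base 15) 83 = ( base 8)173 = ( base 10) 123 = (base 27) 4f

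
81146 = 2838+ 78308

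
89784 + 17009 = 106793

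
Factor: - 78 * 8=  - 624 = - 2^4 * 3^1*13^1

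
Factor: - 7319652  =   - 2^2*3^1*241^1*2531^1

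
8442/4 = 2110+1/2 = 2110.50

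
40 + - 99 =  - 59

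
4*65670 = 262680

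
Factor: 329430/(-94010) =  -3^1*7^( - 1 )  *  17^( - 1)*139^1 = - 417/119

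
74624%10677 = 10562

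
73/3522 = 73/3522 = 0.02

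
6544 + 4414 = 10958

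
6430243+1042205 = 7472448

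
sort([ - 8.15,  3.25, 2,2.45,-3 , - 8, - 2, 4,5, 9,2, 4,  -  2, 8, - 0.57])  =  [ - 8.15, - 8, - 3,- 2, - 2 , - 0.57, 2, 2 , 2.45,3.25,4,4, 5,8,9]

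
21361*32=683552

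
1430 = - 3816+5246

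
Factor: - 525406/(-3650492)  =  2^ ( - 1 )*7^1* 563^( - 1 )*1621^( - 1 )*37529^1= 262703/1825246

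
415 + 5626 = 6041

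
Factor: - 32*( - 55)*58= 102080 = 2^6 * 5^1 * 11^1*29^1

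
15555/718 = 21 + 477/718 = 21.66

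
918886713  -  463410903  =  455475810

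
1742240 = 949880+792360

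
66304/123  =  66304/123 = 539.06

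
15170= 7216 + 7954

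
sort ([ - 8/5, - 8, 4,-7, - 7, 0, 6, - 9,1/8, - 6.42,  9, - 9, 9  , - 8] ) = [ - 9,-9, - 8, - 8, - 7, - 7, - 6.42, - 8/5, 0,1/8,4, 6,9, 9]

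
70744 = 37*1912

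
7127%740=467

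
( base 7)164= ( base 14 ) 6b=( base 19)50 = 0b1011111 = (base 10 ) 95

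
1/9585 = 1/9585 =0.00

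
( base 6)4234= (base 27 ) 18D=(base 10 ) 958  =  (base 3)1022111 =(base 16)3BE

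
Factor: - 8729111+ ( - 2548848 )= - 7^1*11^1*149^1*983^1 =-11277959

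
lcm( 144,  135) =2160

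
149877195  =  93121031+56756164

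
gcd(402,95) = 1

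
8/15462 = 4/7731=0.00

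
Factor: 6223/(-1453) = -7^2*127^1*1453^(- 1)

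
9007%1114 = 95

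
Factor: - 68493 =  - 3^1*17^2*79^1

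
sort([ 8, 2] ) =[ 2, 8] 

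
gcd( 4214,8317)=1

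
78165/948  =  82 + 143/316 = 82.45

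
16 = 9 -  - 7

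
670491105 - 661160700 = 9330405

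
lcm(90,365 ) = 6570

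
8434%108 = 10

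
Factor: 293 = 293^1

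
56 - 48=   8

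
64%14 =8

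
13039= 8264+4775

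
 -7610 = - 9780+2170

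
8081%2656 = 113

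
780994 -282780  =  498214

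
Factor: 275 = 5^2*11^1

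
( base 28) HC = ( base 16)1E8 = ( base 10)488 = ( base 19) 16D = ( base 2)111101000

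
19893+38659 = 58552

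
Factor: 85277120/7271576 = 2^3*5^1*13^ ( - 1)*29^(  -  1 )*2411^( - 1)*266491^1 = 10659640/908947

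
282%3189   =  282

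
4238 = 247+3991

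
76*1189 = 90364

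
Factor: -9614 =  - 2^1*11^1*19^1 * 23^1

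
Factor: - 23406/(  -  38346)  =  47/77 = 7^( - 1 )*11^ (  -  1)*47^1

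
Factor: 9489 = 3^1*3163^1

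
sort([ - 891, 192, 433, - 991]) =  [-991, - 891, 192,433] 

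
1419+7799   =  9218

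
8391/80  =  8391/80 = 104.89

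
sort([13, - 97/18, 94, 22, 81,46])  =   [-97/18, 13, 22, 46,81, 94]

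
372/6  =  62 = 62.00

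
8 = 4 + 4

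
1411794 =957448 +454346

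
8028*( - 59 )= - 473652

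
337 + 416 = 753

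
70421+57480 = 127901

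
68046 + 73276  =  141322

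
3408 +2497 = 5905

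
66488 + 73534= 140022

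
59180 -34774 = 24406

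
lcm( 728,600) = 54600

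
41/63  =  41/63 = 0.65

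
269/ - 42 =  - 7+25/42 = - 6.40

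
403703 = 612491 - 208788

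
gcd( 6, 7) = 1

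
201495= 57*3535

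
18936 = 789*24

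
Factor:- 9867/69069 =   -  1/7 = - 7^( - 1)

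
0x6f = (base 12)93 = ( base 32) 3f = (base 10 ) 111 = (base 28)3r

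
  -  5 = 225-230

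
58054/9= 6450  +  4/9= 6450.44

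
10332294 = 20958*493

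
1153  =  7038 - 5885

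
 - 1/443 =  - 1 + 442/443 = - 0.00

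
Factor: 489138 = 2^1*3^1*13^1*6271^1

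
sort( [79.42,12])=[12,79.42] 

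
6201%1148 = 461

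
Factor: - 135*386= - 52110=-  2^1 * 3^3 * 5^1*193^1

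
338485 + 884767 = 1223252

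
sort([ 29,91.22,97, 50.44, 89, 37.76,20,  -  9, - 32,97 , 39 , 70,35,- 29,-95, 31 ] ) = [-95, - 32,-29 , - 9, 20, 29,31,35,  37.76,39, 50.44,70,89, 91.22,97,97] 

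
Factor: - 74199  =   - 3^1*24733^1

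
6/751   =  6/751 =0.01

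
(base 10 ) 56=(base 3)2002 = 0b111000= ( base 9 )62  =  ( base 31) 1P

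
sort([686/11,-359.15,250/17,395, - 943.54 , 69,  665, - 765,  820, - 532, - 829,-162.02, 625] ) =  [ - 943.54, - 829,-765, - 532 , - 359.15,-162.02, 250/17,686/11, 69, 395 , 625,  665, 820 ]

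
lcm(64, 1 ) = 64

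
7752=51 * 152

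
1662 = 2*831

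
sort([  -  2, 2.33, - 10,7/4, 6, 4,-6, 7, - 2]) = [-10 , - 6,-2, - 2, 7/4 , 2.33, 4  ,  6,7]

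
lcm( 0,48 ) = 0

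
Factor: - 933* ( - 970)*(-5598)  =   - 2^2*3^3 * 5^1*97^1*311^2 =- 5066245980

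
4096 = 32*128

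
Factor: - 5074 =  - 2^1*43^1*59^1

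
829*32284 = 26763436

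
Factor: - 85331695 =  - 5^1*709^1*24071^1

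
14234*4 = 56936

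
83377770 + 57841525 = 141219295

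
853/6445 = 853/6445  =  0.13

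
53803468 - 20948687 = 32854781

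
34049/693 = 49 + 92/693 = 49.13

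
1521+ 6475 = 7996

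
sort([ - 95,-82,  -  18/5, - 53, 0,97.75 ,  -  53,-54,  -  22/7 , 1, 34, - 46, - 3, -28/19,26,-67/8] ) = [ - 95, - 82, - 54, - 53, - 53, - 46,-67/8,-18/5,  -  22/7, - 3,  -  28/19,  0,1, 26  ,  34, 97.75]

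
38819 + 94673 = 133492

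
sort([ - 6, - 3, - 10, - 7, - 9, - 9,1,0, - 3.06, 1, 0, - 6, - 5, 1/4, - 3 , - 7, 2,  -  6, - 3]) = [ - 10,  -  9,-9,-7, - 7 , - 6,-6, - 6, - 5, - 3.06, - 3 ,-3, - 3,0 , 0 , 1/4, 1, 1, 2]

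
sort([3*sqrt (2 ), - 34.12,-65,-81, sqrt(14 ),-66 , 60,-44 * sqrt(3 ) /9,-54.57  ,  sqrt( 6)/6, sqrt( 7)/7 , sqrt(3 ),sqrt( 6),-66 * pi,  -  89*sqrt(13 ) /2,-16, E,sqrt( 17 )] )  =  [-66*pi, - 89*sqrt(13 ) /2, - 81,-66,-65,-54.57,-34.12, - 16,-44*sqrt (3 ) /9, sqrt( 7) /7,sqrt( 6 ) /6 , sqrt(3 ), sqrt( 6 ), E,sqrt(14), sqrt( 17) , 3*sqrt(2),60]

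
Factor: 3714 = 2^1*3^1*619^1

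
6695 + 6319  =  13014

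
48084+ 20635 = 68719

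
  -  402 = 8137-8539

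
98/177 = 98/177 = 0.55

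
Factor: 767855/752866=2^ (  -  1) *5^1 *11^1*23^1*31^(- 1) * 607^1*12143^ ( -1)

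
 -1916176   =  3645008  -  5561184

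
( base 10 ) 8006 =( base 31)8A8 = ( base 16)1F46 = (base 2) 1111101000110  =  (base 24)dle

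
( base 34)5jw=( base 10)6458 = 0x193A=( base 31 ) 6MA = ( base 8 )14472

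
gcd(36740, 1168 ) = 4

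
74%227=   74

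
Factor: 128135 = 5^1*7^2 * 523^1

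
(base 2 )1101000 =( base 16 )68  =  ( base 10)104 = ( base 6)252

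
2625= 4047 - 1422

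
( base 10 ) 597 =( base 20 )19h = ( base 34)hj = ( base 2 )1001010101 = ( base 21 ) 179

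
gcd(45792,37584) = 432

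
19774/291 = 67 + 277/291 = 67.95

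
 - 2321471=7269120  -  9590591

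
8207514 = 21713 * 378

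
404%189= 26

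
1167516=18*64862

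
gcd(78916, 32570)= 2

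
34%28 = 6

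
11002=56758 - 45756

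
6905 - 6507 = 398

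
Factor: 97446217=11^1 * 41^1*433^1*499^1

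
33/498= 11/166  =  0.07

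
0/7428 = 0 = 0.00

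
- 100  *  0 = 0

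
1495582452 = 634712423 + 860870029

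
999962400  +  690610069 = 1690572469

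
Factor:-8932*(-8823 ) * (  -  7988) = -2^4*3^1 * 7^1 * 11^1*17^1*29^1*173^1*1997^1 = -  629510603568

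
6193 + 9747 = 15940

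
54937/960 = 54937/960   =  57.23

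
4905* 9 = 44145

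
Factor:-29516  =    -  2^2*47^1*157^1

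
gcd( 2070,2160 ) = 90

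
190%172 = 18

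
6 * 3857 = 23142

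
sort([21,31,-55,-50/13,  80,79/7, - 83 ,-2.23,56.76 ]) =[  -  83, - 55, - 50/13,  -  2.23,79/7, 21,31, 56.76,80 ]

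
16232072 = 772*21026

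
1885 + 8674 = 10559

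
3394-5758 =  - 2364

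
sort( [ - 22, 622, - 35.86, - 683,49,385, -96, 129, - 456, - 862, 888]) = [ - 862, - 683, - 456, - 96, - 35.86, - 22,49,129,385  ,  622, 888]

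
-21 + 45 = 24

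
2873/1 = 2873  =  2873.00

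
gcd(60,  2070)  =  30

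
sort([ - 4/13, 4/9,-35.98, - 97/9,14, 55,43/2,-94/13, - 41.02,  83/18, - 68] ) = [ - 68, - 41.02,  -  35.98, - 97/9,-94/13,-4/13, 4/9, 83/18,14 , 43/2 , 55 ] 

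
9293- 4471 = 4822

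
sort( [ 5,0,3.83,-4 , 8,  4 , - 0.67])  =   [ - 4, - 0.67 , 0,  3.83,4,5, 8 ] 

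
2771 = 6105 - 3334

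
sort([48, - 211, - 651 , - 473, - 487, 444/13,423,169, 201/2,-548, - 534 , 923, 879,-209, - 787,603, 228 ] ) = [- 787,-651,  -  548, - 534,-487, - 473 ,  -  211,-209,444/13, 48 , 201/2,169,228, 423,603,879,923]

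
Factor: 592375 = 5^3*7^1*677^1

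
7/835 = 7/835  =  0.01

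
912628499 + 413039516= 1325668015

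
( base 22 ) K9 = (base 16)1c1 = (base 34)d7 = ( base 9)548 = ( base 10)449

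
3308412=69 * 47948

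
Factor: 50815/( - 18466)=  - 2^( - 1 )*5^1*7^( - 1 )*1319^(  -  1 ) *10163^1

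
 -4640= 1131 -5771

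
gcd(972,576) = 36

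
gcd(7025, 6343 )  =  1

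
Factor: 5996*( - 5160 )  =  - 2^5*3^1*5^1*43^1*1499^1 = - 30939360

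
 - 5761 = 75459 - 81220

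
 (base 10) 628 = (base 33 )J1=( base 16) 274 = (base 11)521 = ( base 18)1GG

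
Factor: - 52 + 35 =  - 17^1 = - 17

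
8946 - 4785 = 4161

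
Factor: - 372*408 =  - 2^5*3^2*17^1*31^1= - 151776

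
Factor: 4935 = 3^1 * 5^1*7^1*47^1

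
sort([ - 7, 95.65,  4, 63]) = [-7, 4, 63, 95.65]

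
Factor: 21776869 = 19^1*433^1* 2647^1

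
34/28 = 1  +  3/14 = 1.21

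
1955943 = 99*19757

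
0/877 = 0 = 0.00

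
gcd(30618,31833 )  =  243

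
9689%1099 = 897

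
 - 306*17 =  - 5202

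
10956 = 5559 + 5397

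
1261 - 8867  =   - 7606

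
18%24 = 18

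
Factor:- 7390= - 2^1*5^1*739^1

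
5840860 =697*8380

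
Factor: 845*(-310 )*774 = - 202749300 = - 2^2*3^2*5^2*13^2*31^1*43^1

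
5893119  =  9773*603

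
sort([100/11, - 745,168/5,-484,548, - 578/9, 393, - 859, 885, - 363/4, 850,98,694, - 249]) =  [ - 859 ,-745, - 484,  -  249 ,  -  363/4,  -  578/9  ,  100/11, 168/5,98,393 , 548,  694,850,885]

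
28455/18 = 9485/6  =  1580.83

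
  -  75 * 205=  - 15375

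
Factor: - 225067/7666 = -2^( - 1) * 3833^ ( - 1)*225067^1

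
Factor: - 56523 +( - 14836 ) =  - 71359^1 = - 71359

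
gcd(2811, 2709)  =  3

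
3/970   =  3/970 = 0.00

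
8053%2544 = 421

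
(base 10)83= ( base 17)4F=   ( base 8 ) 123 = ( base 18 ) 4B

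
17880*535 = 9565800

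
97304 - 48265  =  49039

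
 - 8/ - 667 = 8/667 = 0.01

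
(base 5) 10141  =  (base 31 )lk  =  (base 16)29F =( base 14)35d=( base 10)671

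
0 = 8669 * 0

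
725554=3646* 199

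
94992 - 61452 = 33540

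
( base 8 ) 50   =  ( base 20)20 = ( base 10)40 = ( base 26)1e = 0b101000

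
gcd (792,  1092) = 12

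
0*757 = 0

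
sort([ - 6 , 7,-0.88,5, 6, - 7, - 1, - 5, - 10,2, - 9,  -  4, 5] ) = [ - 10,-9, - 7  , - 6,  -  5, - 4, - 1,-0.88, 2, 5,5,6, 7] 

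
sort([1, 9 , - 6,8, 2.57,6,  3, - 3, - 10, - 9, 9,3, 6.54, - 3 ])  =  [ - 10, - 9,  -  6, - 3 ,  -  3,1,  2.57,3,  3 , 6, 6.54,  8,  9,  9] 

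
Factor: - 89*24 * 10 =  - 2^4*3^1*5^1*89^1 = - 21360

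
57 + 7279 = 7336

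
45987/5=9197+2/5 =9197.40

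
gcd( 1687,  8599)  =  1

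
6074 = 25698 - 19624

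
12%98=12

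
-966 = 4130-5096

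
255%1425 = 255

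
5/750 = 1/150 = 0.01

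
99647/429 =232 + 119/429 = 232.28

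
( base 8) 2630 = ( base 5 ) 21212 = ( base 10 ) 1432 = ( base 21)354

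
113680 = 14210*8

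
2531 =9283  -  6752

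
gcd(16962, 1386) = 66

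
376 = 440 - 64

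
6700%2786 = 1128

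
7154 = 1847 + 5307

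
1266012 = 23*55044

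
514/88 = 5 + 37/44 = 5.84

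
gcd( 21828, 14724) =12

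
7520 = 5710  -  -1810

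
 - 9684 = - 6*1614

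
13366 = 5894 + 7472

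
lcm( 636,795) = 3180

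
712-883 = - 171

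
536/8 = 67=67.00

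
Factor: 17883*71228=1273770324 = 2^2*3^2*1987^1*17807^1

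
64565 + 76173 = 140738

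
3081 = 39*79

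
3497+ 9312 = 12809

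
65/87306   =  65/87306 = 0.00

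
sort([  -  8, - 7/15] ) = [-8, -7/15]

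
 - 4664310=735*( - 6346 )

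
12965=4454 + 8511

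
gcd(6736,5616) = 16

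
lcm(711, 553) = 4977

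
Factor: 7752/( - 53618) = - 2^2*3^1*83^( - 1 ) =- 12/83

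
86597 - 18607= 67990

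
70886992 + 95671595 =166558587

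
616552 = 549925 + 66627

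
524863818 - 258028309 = 266835509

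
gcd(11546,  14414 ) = 2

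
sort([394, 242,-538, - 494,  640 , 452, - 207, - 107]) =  [-538 ,-494,  -  207, - 107, 242 , 394,  452,640]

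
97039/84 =97039/84= 1155.23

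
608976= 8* 76122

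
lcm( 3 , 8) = 24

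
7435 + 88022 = 95457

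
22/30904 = 11/15452  =  0.00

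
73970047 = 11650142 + 62319905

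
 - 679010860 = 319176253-998187113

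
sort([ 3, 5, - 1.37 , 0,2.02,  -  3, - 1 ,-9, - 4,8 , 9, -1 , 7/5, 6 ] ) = [ - 9, - 4, - 3, - 1.37,  -  1 ,- 1,0, 7/5, 2.02,3,5,6,8,9]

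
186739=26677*7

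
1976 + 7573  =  9549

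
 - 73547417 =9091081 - 82638498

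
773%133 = 108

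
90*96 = 8640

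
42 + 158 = 200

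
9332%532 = 288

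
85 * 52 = 4420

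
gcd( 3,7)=1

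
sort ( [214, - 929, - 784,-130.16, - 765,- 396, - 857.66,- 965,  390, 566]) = [-965,  -  929, - 857.66, - 784,-765 ,-396, -130.16, 214, 390 , 566]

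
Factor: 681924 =2^2*3^1 * 56827^1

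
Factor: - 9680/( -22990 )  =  8/19 =2^3*19^( - 1 )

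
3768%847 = 380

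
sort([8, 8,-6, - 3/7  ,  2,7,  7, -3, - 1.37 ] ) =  [-6,-3,-1.37, - 3/7,2, 7, 7, 8, 8]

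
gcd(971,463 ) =1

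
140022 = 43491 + 96531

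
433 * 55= 23815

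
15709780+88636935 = 104346715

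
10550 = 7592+2958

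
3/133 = 3/133  =  0.02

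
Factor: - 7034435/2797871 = - 5^1*23^1*73^( - 1 )*  38327^( - 1 )*61169^1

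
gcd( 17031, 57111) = 3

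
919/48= 19 + 7/48 = 19.15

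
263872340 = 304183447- 40311107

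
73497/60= 1224 + 19/20 = 1224.95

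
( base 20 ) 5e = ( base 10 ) 114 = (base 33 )3F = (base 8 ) 162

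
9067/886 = 10+ 207/886 = 10.23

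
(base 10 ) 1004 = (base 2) 1111101100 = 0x3ec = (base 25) 1F4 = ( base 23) 1kf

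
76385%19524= 17813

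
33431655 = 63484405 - 30052750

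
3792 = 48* 79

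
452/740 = 113/185= 0.61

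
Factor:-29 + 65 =36 =2^2*3^2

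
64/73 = 64/73=0.88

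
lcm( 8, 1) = 8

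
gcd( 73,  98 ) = 1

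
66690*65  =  4334850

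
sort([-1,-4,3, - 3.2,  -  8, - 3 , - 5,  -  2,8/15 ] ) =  [-8, - 5,  -  4, - 3.2,  -  3 , -2,  -  1, 8/15, 3]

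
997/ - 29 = - 997/29 = - 34.38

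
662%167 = 161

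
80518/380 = 40259/190 = 211.89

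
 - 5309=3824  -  9133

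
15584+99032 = 114616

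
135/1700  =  27/340 = 0.08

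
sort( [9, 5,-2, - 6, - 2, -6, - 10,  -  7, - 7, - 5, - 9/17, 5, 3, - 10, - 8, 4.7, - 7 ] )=[ - 10, - 10,- 8, - 7, - 7, - 7, - 6,-6, - 5, - 2, - 2, - 9/17, 3,4.7,5, 5, 9 ] 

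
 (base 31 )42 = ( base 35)3L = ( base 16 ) 7e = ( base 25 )51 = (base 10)126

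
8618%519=314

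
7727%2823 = 2081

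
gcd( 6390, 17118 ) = 18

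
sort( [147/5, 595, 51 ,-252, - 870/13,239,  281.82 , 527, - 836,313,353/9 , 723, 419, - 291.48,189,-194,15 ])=[ - 836, - 291.48 , - 252, - 194, - 870/13,15,147/5,  353/9,  51, 189,239,  281.82,313,419, 527,595, 723 ] 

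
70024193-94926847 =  - 24902654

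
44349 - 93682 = -49333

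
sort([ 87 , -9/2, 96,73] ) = [-9/2,73,87, 96 ]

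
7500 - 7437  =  63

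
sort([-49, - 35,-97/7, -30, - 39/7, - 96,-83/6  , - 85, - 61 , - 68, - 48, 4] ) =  [-96,  -  85, - 68, -61,-49,-48,-35, - 30,-97/7 , - 83/6, - 39/7,4]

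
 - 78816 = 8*( - 9852)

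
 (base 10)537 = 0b1000011001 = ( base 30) hr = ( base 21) 14C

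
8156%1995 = 176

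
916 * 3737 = 3423092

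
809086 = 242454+566632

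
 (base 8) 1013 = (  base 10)523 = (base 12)377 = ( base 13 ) 313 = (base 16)20b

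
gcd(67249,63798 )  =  7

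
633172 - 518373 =114799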